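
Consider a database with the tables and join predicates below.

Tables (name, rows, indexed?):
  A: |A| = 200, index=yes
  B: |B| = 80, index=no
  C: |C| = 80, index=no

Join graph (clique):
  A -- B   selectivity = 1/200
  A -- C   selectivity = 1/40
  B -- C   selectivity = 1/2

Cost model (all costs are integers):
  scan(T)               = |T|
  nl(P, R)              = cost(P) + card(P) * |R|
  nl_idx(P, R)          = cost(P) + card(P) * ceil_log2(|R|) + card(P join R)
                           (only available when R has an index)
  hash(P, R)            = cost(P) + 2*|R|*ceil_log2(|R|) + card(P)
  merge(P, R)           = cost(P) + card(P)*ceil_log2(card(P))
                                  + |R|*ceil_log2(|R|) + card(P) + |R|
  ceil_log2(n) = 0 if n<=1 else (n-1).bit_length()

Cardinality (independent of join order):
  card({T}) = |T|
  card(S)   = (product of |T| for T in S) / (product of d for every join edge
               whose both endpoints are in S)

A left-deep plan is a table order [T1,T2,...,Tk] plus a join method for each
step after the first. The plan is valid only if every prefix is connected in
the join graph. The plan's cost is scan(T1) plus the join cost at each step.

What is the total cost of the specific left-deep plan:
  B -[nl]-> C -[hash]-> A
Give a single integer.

12880

step 1: scan B: cost=80, card=80
step 2: join C via nl
    card(P join C) = 80*80/(2) = 3200
    cost = 80 + 80*80 = 6480
step 3: join A via hash
    card(P join A) = 3200*200/(200*40) = 80
    cost = 6480 + 2*200*8 + 3200 = 12880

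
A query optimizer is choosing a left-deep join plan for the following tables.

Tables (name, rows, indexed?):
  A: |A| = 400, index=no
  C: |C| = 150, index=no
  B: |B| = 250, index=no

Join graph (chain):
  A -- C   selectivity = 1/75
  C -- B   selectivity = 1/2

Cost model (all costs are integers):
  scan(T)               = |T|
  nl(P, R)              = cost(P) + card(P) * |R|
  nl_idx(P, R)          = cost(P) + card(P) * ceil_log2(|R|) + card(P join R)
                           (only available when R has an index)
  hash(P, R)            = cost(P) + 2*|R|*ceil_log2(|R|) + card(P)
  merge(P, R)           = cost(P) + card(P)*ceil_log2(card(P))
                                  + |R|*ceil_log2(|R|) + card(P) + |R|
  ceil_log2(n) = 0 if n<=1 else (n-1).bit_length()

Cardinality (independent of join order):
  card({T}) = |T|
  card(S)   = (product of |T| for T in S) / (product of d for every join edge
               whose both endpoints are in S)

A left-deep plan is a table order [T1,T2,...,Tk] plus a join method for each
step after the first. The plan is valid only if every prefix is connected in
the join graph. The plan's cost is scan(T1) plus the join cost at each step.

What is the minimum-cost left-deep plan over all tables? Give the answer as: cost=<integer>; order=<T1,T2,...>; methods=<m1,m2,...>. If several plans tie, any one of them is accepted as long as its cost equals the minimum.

Selinger DP (subsets sized 1..n):
  {A}: scan cost=400, card=400
  {C}: scan cost=150, card=150
  {B}: scan cost=250, card=250
  {AC}: card=800; try (C,hash)→3200, (A,merge)→5500, (C,merge)→5750, (A,hash)→7500, (A,nl)→60150, (C,nl)→60400; best=3200 via (C,hash)
  {BC}: card=18750; try (C,hash)→2900, (B,merge)→3750, (C,merge)→3850, (B,hash)→4300, (B,nl)→37650, (C,nl)→37750; best=2900 via (C,hash)
  {ABC}: card=100000; try (B,hash)→8000, (B,merge)→14250, (A,hash)→28850, (B,nl)→203200, (A,merge)→306900, (A,nl)→7502900; best=8000 via (B,hash)

cost=8000; order=A,C,B; methods=hash,hash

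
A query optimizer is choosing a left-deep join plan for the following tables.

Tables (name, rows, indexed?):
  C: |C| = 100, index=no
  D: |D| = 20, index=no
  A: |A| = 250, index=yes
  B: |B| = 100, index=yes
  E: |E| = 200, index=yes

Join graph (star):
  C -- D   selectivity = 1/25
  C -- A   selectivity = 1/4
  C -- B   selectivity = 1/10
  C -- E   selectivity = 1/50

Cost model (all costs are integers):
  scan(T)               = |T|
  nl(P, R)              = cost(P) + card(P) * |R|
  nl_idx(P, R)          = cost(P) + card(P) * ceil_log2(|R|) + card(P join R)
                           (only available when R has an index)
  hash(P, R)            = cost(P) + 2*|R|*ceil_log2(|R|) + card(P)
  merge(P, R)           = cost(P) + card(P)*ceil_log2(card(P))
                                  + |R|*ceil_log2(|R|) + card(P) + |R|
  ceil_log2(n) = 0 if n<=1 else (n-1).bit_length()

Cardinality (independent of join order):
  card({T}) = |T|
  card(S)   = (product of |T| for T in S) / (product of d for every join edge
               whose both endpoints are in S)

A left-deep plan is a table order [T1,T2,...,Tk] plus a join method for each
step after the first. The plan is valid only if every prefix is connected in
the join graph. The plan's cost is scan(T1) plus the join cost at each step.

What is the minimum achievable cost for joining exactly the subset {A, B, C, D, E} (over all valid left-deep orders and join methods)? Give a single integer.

Selinger DP over subsets of {A,B,C,D,E}:
  {C}: scan cost=100, card=100
  {D}: scan cost=20, card=20
  {A}: scan cost=250, card=250
  {B}: scan cost=100, card=100
  {E}: scan cost=200, card=200
  {CD}: card=80; try (D,hash)→400, (C,merge)→940, (D,merge)→1020, (C,hash)→1440, (C,nl)→2020, (D,nl)→2100; best=400 via (D,hash)
  {AC}: card=6250; try (C,hash)→1900, (A,merge)→3150, (C,merge)→3300, (A,hash)→4200, (A,nl_idx)→7150, (A,nl)→25100 …(+1); best=1900 via (C,hash)
  {BC}: card=1000; try (C,hash)→1600, (B,hash)→1600, (C,merge)→1700, (B,merge)→1700, (B,nl_idx)→1800, (C,nl)→10100 …(+1); best=1600 via (C,hash)
  {CE}: card=400; try (E,nl_idx)→1300, (C,hash)→1800, (E,merge)→2700, (C,merge)→2800, (E,hash)→3400, (E,nl)→20100 …(+1); best=1300 via (E,nl_idx)
  {ACD}: card=5000; try (A,merge)→3290, (A,hash)→4480, (A,nl_idx)→6040, (D,hash)→8350, (A,nl)→20400, (D,merge)→89520 …(+1); best=3290 via (A,merge)
  {BCD}: card=800; try (B,nl_idx)→1760, (B,merge)→1840, (B,hash)→1880, (D,hash)→2800, (B,nl)→8400, (D,merge)→12720 …(+1); best=1760 via (B,nl_idx)
  {CDE}: card=320; try (E,nl_idx)→1360, (D,hash)→1900, (E,merge)→2840, (E,hash)→3680, (D,merge)→5420, (D,nl)→9300 …(+1); best=1360 via (E,nl_idx)
  {ABC}: card=62500; try (A,hash)→6600, (B,hash)→9550, (A,merge)→14850, (A,nl_idx)→72100, (B,merge)→90200, (B,nl_idx)→108150 …(+2); best=6600 via (A,hash)
  {ACE}: card=25000; try (A,hash)→5700, (A,merge)→7550, (E,hash)→11350, (A,nl_idx)→29500, (E,nl_idx)→76900, (E,merge)→91200 …(+2); best=5700 via (A,hash)
  {BCE}: card=4000; try (B,hash)→3100, (E,hash)→5800, (B,merge)→6100, (B,nl_idx)→8100, (E,nl_idx)→13600, (E,merge)→14400 …(+2); best=3100 via (B,hash)
  {ABCD}: card=50000; try (A,hash)→6560, (B,hash)→9690, (A,merge)→12810, (A,nl_idx)→58160, (D,hash)→69300, (B,merge)→74090 …(+5); best=6560 via (A,hash)
  {ACDE}: card=20000; try (A,hash)→5680, (A,merge)→6810, (E,hash)→11490, (A,nl_idx)→23920, (D,hash)→30900, (E,nl_idx)→63290 …(+5); best=5680 via (A,hash)
  {BCDE}: card=3200; try (B,hash)→3080, (B,merge)→5360, (E,hash)→5760, (B,nl_idx)→6800, (D,hash)→7300, (E,nl_idx)→11360 …(+5); best=3080 via (B,hash)
  {ABCE}: card=250000; try (A,hash)→11100, (B,hash)→32100, (A,merge)→57350, (E,hash)→72300, (A,nl_idx)→285100, (B,merge)→406500 …(+6); best=11100 via (A,hash)
  {ABCDE}: card=200000; try (A,hash)→10280, (B,hash)→27080, (A,merge)→46930, (E,hash)→59760, (A,nl_idx)→228680, (D,hash)→261300 …(+9); best=10280 via (A,hash)

10280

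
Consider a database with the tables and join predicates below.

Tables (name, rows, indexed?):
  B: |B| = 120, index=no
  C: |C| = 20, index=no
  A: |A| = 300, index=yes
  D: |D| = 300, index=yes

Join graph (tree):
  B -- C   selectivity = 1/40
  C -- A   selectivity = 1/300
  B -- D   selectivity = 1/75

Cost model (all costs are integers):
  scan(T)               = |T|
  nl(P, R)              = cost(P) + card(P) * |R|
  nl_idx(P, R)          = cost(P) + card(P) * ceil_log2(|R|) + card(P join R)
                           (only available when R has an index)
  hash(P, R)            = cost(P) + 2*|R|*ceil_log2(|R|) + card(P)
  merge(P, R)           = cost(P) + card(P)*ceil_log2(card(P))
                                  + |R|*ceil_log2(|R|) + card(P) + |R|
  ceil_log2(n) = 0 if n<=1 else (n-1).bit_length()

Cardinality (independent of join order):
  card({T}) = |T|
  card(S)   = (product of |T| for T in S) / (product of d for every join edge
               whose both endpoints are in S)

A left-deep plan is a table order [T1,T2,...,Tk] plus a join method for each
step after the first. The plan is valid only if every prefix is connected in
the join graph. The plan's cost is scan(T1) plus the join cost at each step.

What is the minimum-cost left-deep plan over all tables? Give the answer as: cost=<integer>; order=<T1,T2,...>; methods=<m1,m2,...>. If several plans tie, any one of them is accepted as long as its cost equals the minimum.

Selinger DP (subsets sized 1..n):
  {B}: scan cost=120, card=120
  {C}: scan cost=20, card=20
  {A}: scan cost=300, card=300
  {D}: scan cost=300, card=300
  {BC}: card=60; try (C,hash)→440, (B,merge)→1100, (C,merge)→1200, (B,hash)→1720, (B,nl)→2420, (C,nl)→2520; best=440 via (C,hash)
  {BD}: card=480; try (D,nl_idx)→1680, (B,hash)→2280, (D,merge)→4080, (B,merge)→4260, (D,hash)→5640, (D,nl)→36120 …(+1); best=1680 via (D,nl_idx)
  {AC}: card=20; try (A,nl_idx)→220, (C,hash)→800, (A,merge)→3140, (C,merge)→3420, (A,hash)→5440, (A,nl)→6020 …(+1); best=220 via (A,nl_idx)
  {ABC}: card=60; try (A,nl_idx)→1040, (B,merge)→1300, (B,hash)→1920, (B,nl)→2620, (A,merge)→3860, (A,hash)→5900 …(+1); best=1040 via (A,nl_idx)
  {BCD}: card=240; try (D,nl_idx)→1220, (C,hash)→2360, (D,merge)→3860, (D,hash)→5900, (C,merge)→6600, (C,nl)→11280 …(+1); best=1220 via (D,nl_idx)
  {ABCD}: card=240; try (D,nl_idx)→1820, (A,nl_idx)→3620, (D,merge)→4460, (A,merge)→6380, (D,hash)→6500, (A,hash)→6860 …(+2); best=1820 via (D,nl_idx)

cost=1820; order=B,C,A,D; methods=hash,nl_idx,nl_idx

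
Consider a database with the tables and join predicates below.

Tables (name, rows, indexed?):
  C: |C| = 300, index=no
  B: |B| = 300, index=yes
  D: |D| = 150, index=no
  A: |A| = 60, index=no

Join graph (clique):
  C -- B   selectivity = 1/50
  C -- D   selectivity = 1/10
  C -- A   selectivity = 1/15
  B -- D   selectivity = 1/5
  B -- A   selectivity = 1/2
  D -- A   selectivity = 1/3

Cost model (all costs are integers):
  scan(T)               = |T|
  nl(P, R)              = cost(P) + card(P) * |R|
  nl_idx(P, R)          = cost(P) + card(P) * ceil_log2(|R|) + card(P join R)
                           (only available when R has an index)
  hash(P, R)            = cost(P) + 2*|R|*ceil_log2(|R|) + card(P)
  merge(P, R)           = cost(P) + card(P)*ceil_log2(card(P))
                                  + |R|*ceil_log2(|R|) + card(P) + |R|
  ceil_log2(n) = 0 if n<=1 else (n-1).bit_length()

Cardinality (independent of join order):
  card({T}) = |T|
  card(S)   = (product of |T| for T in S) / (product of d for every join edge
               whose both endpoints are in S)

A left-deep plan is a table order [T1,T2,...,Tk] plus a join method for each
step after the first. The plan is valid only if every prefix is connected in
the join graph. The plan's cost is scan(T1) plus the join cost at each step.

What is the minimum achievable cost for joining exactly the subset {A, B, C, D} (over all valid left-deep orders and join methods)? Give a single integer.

13320

Selinger DP over subsets of {A,B,C,D}:
  {C}: scan cost=300, card=300
  {B}: scan cost=300, card=300
  {D}: scan cost=150, card=150
  {A}: scan cost=60, card=60
  {BC}: card=1800; try (B,nl_idx)→4800, (C,hash)→6000, (B,hash)→6000, (C,merge)→6300, (B,merge)→6300, (C,nl)→90300 …(+1); best=4800 via (B,nl_idx)
  {CD}: card=4500; try (D,hash)→3000, (C,merge)→4500, (D,merge)→4650, (C,hash)→5700, (C,nl)→45150, (D,nl)→45300; best=3000 via (D,hash)
  {AC}: card=1200; try (A,hash)→1320, (C,merge)→3480, (A,merge)→3720, (C,hash)→5520, (C,nl)→18060, (A,nl)→18300; best=1320 via (A,hash)
  {BD}: card=9000; try (D,hash)→3000, (B,merge)→4500, (D,merge)→4650, (B,hash)→5700, (B,nl_idx)→10500, (B,nl)→45150 …(+1); best=3000 via (D,hash)
  {AB}: card=9000; try (A,hash)→1320, (B,merge)→3480, (A,merge)→3720, (B,hash)→5520, (B,nl_idx)→9600, (B,nl)→18060 …(+1); best=1320 via (A,hash)
  {AD}: card=3000; try (A,hash)→1020, (D,merge)→1830, (A,merge)→1920, (D,hash)→2520, (D,nl)→9060, (A,nl)→9150; best=1020 via (A,hash)
  {BCD}: card=5400; try (D,hash)→9000, (B,hash)→12900, (C,hash)→17400, (D,merge)→27750, (B,nl_idx)→48900, (B,merge)→69000 …(+4); best=9000 via (D,hash)
  {ABC}: card=3600; try (A,hash)→7320, (B,hash)→7920, (C,hash)→15720, (B,nl_idx)→15720, (B,merge)→18720, (A,merge)→26820 …(+4); best=7320 via (A,hash)
  {ACD}: card=6000; try (D,hash)→4920, (A,hash)→8220, (C,hash)→9420, (D,merge)→17070, (C,merge)→43020, (A,merge)→66420 …(+3); best=4920 via (D,hash)
  {ABD}: card=90000; try (B,hash)→9420, (D,hash)→12720, (A,hash)→12720, (B,merge)→43020, (B,nl_idx)→118020, (D,merge)→137670 …(+4); best=9420 via (B,hash)
  {ABCD}: card=3600; try (D,hash)→13320, (A,hash)→15120, (B,hash)→16320, (D,merge)→55470, (B,nl_idx)→62520, (A,merge)→85020 …(+7); best=13320 via (D,hash)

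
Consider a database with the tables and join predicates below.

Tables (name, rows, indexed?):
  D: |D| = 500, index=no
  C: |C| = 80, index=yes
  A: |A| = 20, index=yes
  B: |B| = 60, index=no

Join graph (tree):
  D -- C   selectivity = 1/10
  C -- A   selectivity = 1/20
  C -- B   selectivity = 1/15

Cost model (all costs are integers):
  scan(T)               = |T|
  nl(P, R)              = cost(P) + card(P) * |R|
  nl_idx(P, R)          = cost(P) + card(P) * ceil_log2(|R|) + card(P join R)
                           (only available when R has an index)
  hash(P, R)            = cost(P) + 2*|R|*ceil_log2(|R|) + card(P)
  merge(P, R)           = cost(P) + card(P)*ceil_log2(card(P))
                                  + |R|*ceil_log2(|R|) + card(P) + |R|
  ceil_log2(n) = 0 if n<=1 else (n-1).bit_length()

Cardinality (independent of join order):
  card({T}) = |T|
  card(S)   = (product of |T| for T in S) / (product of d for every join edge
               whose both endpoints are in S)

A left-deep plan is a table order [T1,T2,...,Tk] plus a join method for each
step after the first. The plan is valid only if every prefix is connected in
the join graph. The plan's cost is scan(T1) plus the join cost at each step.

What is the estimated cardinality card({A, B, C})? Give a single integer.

Tables in S: A(20), B(60), C(80)
Edges inside S: C-A(d=20), C-B(d=15)
numerator = 20 * 60 * 80 = 96000
denominator = 20 * 15 = 300
card(S) = 96000 / 300 = 320

320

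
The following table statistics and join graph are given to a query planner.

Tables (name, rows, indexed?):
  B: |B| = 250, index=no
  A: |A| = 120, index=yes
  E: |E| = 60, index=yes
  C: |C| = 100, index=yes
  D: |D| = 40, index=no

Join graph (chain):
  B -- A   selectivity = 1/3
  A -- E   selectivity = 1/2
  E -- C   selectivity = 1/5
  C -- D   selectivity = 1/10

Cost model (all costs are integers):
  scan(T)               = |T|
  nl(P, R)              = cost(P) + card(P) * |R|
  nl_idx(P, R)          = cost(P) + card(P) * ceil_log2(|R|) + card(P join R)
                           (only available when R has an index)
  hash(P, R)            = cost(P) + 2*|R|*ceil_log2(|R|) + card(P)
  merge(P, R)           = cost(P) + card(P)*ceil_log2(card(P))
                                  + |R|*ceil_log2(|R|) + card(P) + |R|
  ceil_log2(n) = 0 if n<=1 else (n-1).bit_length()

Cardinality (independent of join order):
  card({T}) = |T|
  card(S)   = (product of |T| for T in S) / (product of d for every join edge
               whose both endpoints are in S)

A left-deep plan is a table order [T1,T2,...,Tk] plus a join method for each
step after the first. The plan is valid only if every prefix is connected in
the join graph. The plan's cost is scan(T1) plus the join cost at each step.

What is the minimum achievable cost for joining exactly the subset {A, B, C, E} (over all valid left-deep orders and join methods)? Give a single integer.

Selinger DP over subsets of {A,B,C,E}:
  {B}: scan cost=250, card=250
  {A}: scan cost=120, card=120
  {E}: scan cost=60, card=60
  {C}: scan cost=100, card=100
  {AB}: card=10000; try (A,hash)→2180, (B,merge)→3330, (A,merge)→3460, (B,hash)→4240, (A,nl_idx)→12000, (B,nl)→30120 …(+1); best=2180 via (A,hash)
  {AE}: card=3600; try (E,hash)→960, (A,merge)→1440, (E,merge)→1500, (A,hash)→1800, (A,nl_idx)→4080, (E,nl_idx)→4440 …(+2); best=960 via (E,hash)
  {CE}: card=1200; try (E,hash)→920, (C,merge)→1280, (E,merge)→1320, (C,hash)→1520, (C,nl_idx)→1680, (E,nl_idx)→1900 …(+2); best=920 via (E,hash)
  {ABE}: card=300000; try (B,hash)→8560, (E,hash)→12900, (B,merge)→50010, (E,merge)→152600, (E,nl_idx)→362180, (E,nl)→602180 …(+1); best=8560 via (B,hash)
  {ACE}: card=72000; try (A,hash)→3800, (C,hash)→5960, (A,merge)→16280, (C,merge)→48560, (A,nl_idx)→81320, (C,nl_idx)→98160 …(+2); best=3800 via (A,hash)
  {ABCE}: card=6000000; try (B,hash)→79800, (C,hash)→309960, (B,merge)→1302050, (C,merge)→6009360, (C,nl_idx)→8108560, (B,nl)→18003800 …(+1); best=79800 via (B,hash)

79800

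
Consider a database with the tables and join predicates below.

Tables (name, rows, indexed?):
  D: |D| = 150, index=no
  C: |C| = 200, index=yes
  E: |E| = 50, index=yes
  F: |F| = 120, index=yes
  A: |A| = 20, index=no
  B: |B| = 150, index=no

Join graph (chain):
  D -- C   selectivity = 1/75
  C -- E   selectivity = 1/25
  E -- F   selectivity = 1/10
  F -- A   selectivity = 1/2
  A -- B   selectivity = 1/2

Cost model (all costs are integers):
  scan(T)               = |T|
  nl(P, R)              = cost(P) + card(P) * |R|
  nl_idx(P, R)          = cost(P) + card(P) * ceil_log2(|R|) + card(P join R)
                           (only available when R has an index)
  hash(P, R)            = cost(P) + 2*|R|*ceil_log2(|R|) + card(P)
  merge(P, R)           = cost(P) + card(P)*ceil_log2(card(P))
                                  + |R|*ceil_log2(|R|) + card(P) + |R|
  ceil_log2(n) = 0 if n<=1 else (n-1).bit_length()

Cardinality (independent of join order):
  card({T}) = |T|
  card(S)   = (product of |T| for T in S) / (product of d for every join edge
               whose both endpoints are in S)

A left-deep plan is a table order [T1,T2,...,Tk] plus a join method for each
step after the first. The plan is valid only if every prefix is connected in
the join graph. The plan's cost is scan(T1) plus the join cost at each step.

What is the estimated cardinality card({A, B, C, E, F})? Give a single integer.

Tables in S: A(20), B(150), C(200), E(50), F(120)
Edges inside S: C-E(d=25), E-F(d=10), F-A(d=2), A-B(d=2)
numerator = 20 * 150 * 200 * 50 * 120 = 3600000000
denominator = 25 * 10 * 2 * 2 = 1000
card(S) = 3600000000 / 1000 = 3600000

3600000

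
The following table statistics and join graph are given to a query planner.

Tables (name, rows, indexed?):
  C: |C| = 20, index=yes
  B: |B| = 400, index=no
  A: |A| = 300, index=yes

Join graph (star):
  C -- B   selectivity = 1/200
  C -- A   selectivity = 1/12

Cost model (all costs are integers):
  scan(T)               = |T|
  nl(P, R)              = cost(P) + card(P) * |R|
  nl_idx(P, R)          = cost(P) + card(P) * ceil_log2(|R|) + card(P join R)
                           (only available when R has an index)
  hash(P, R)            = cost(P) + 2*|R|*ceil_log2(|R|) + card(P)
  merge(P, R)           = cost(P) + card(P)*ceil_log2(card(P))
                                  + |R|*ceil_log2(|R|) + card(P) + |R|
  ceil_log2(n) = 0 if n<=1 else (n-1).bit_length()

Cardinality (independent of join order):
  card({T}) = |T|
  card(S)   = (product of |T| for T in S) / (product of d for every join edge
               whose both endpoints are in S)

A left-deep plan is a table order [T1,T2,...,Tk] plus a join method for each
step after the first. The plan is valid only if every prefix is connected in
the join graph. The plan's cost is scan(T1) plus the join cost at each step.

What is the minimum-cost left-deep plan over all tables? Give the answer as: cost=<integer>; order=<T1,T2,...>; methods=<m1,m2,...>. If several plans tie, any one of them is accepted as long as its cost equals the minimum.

cost=2360; order=B,C,A; methods=hash,nl_idx

Selinger DP (subsets sized 1..n):
  {C}: scan cost=20, card=20
  {B}: scan cost=400, card=400
  {A}: scan cost=300, card=300
  {BC}: card=40; try (C,hash)→1000, (C,nl_idx)→2440, (B,merge)→4140, (C,merge)→4520, (B,hash)→7240, (B,nl)→8020 …(+1); best=1000 via (C,hash)
  {AC}: card=500; try (A,nl_idx)→700, (C,hash)→800, (C,nl_idx)→2300, (A,merge)→3140, (C,merge)→3420, (A,hash)→5440 …(+2); best=700 via (A,nl_idx)
  {ABC}: card=1000; try (A,nl_idx)→2360, (A,merge)→4280, (A,hash)→6440, (B,hash)→8400, (B,merge)→9700, (A,nl)→13000 …(+1); best=2360 via (A,nl_idx)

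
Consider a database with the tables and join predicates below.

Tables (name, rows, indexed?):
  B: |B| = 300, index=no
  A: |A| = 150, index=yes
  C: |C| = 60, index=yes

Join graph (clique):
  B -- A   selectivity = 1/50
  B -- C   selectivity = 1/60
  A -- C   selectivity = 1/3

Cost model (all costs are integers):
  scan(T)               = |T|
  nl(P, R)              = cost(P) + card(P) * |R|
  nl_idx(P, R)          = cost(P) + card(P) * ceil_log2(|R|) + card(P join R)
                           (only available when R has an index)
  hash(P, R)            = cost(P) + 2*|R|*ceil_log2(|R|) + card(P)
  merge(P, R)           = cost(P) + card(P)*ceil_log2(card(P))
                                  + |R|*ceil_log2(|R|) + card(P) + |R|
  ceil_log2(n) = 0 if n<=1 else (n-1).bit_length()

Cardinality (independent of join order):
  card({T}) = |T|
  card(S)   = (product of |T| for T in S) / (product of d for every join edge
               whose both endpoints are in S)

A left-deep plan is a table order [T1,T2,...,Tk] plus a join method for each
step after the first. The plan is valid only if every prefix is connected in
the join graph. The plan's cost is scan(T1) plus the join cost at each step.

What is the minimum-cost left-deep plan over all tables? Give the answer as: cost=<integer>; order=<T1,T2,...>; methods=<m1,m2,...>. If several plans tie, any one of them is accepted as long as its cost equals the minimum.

cost=4020; order=B,C,A; methods=hash,hash

Selinger DP (subsets sized 1..n):
  {B}: scan cost=300, card=300
  {A}: scan cost=150, card=150
  {C}: scan cost=60, card=60
  {AB}: card=900; try (A,hash)→3000, (A,nl_idx)→3600, (B,merge)→4500, (A,merge)→4650, (B,hash)→5700, (B,nl)→45150 …(+1); best=3000 via (A,hash)
  {BC}: card=300; try (C,hash)→1320, (C,nl_idx)→2400, (B,merge)→3480, (C,merge)→3720, (B,hash)→5520, (B,nl)→18060 …(+1); best=1320 via (C,hash)
  {AC}: card=3000; try (C,hash)→1020, (A,merge)→1830, (C,merge)→1920, (A,hash)→2520, (A,nl_idx)→3540, (C,nl_idx)→4050 …(+2); best=1020 via (C,hash)
  {ABC}: card=300; try (A,hash)→4020, (A,nl_idx)→4020, (C,hash)→4620, (A,merge)→5670, (C,nl_idx)→8700, (B,hash)→9420 …(+5); best=4020 via (A,hash)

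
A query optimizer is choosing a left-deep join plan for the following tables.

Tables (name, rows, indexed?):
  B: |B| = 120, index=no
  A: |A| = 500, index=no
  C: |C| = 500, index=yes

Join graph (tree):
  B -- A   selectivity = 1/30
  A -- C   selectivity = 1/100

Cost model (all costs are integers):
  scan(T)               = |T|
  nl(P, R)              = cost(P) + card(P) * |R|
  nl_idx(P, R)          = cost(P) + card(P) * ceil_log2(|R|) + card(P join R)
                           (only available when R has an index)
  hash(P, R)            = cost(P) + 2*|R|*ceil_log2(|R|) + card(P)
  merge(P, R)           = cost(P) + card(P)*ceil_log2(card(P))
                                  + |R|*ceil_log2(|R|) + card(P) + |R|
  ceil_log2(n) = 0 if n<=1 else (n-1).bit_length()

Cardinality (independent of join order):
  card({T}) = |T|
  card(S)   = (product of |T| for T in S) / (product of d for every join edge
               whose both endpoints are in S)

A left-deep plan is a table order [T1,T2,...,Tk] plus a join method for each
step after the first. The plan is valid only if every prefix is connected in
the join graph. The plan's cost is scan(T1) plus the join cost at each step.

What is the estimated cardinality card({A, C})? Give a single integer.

2500

Tables in S: A(500), C(500)
Edges inside S: A-C(d=100)
numerator = 500 * 500 = 250000
denominator = 100 = 100
card(S) = 250000 / 100 = 2500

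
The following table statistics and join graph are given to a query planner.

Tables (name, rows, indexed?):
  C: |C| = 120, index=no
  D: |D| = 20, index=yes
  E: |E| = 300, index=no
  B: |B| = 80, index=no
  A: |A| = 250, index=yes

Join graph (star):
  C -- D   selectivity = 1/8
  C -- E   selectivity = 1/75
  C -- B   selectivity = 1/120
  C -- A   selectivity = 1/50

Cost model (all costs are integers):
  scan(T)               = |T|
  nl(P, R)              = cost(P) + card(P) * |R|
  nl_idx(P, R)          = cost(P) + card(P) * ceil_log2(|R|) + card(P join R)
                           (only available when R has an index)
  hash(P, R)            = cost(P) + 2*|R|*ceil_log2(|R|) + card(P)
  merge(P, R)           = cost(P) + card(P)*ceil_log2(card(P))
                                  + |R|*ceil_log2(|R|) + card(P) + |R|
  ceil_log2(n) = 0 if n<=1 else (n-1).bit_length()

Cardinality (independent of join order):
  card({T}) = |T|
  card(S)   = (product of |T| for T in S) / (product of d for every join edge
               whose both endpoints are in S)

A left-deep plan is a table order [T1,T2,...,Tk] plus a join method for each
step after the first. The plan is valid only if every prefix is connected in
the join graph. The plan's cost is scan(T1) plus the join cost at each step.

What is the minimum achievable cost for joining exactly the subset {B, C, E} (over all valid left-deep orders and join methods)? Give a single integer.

3880

Selinger DP over subsets of {B,C,E}:
  {C}: scan cost=120, card=120
  {E}: scan cost=300, card=300
  {B}: scan cost=80, card=80
  {CE}: card=480; try (C,hash)→2280, (E,merge)→4080, (C,merge)→4260, (E,hash)→5640, (E,nl)→36120, (C,nl)→36300; best=2280 via (C,hash)
  {BC}: card=80; try (B,hash)→1360, (C,merge)→1680, (B,merge)→1720, (C,hash)→1840, (C,nl)→9680, (B,nl)→9720; best=1360 via (B,hash)
  {BCE}: card=320; try (B,hash)→3880, (E,merge)→5000, (E,hash)→6840, (B,merge)→7720, (E,nl)→25360, (B,nl)→40680; best=3880 via (B,hash)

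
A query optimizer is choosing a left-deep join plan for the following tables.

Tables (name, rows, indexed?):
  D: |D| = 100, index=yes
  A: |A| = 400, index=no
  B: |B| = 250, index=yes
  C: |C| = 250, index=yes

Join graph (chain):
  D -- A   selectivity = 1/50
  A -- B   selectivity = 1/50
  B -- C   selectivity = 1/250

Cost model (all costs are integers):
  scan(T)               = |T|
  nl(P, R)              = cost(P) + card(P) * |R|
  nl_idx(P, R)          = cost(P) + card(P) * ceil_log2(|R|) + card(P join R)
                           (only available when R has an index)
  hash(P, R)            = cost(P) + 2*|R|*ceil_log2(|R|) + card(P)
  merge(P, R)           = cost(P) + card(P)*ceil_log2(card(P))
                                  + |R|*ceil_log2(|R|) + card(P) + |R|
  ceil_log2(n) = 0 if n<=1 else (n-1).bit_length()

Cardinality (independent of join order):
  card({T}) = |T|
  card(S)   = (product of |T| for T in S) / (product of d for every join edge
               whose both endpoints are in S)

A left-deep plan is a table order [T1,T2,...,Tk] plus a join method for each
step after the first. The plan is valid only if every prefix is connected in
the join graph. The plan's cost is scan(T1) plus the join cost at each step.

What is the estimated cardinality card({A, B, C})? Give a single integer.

Tables in S: A(400), B(250), C(250)
Edges inside S: A-B(d=50), B-C(d=250)
numerator = 400 * 250 * 250 = 25000000
denominator = 50 * 250 = 12500
card(S) = 25000000 / 12500 = 2000

2000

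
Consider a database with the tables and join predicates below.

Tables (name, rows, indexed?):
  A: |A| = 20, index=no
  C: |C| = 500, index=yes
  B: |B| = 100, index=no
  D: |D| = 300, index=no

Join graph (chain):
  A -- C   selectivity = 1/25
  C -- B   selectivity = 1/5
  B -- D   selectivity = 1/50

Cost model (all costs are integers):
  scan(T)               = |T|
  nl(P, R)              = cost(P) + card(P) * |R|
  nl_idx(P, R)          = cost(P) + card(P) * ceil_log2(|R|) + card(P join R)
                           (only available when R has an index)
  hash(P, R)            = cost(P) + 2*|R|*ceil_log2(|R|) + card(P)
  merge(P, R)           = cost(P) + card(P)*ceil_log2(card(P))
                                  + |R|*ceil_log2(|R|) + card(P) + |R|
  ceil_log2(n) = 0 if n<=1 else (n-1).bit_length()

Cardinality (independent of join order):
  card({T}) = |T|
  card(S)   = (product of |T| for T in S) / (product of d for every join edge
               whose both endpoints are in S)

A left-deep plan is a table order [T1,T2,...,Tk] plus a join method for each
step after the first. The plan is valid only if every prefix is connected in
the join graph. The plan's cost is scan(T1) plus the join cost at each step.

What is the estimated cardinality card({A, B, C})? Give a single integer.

Tables in S: A(20), B(100), C(500)
Edges inside S: A-C(d=25), C-B(d=5)
numerator = 20 * 100 * 500 = 1000000
denominator = 25 * 5 = 125
card(S) = 1000000 / 125 = 8000

8000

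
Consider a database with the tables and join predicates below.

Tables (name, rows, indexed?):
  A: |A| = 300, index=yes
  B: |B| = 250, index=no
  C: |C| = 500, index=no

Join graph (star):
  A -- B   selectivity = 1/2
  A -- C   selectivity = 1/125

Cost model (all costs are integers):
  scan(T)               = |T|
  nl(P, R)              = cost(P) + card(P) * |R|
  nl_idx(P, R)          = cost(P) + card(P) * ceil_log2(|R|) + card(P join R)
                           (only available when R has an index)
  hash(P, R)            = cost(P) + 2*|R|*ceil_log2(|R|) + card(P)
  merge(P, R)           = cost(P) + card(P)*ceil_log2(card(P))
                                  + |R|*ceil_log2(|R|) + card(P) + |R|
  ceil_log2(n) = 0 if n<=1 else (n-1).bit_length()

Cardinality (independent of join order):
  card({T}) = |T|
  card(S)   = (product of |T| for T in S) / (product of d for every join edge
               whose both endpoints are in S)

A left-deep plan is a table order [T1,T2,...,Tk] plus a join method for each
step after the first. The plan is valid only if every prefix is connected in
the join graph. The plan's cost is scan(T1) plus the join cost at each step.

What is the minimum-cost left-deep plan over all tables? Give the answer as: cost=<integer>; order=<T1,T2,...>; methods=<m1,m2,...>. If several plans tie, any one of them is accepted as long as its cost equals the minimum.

cost=11400; order=C,A,B; methods=nl_idx,hash

Selinger DP (subsets sized 1..n):
  {A}: scan cost=300, card=300
  {B}: scan cost=250, card=250
  {C}: scan cost=500, card=500
  {AB}: card=37500; try (B,hash)→4600, (A,merge)→5500, (B,merge)→5550, (A,hash)→5900, (A,nl_idx)→40000, (A,nl)→75250 …(+1); best=4600 via (B,hash)
  {AC}: card=1200; try (A,nl_idx)→6200, (A,hash)→6400, (C,merge)→8300, (A,merge)→8500, (C,hash)→9600, (C,nl)→150300 …(+1); best=6200 via (A,nl_idx)
  {ABC}: card=150000; try (B,hash)→11400, (B,merge)→22850, (C,hash)→51100, (B,nl)→306200, (C,merge)→647100, (C,nl)→18754600; best=11400 via (B,hash)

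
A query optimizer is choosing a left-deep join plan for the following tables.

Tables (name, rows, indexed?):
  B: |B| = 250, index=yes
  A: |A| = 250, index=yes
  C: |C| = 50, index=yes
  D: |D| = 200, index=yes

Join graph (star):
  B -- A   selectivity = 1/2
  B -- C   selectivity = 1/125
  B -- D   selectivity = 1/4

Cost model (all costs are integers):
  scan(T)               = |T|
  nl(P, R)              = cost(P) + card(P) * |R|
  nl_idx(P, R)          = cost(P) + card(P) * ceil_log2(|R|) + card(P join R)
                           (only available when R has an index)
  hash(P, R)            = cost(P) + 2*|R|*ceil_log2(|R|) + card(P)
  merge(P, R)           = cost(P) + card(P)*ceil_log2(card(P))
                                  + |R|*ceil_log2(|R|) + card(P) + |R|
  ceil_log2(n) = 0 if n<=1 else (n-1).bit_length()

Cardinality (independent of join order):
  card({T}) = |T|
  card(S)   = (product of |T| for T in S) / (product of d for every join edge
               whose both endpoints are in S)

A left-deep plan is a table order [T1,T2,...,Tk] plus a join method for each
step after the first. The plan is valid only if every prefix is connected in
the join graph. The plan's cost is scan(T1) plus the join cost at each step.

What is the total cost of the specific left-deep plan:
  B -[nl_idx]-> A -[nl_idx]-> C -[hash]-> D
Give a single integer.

249200

step 1: scan B: cost=250, card=250
step 2: join A via nl_idx
    card(P join A) = 250*250/(2) = 31250
    cost = 250 + 250*8 + 31250 = 33500
step 3: join C via nl_idx
    card(P join C) = 31250*50/(125) = 12500
    cost = 33500 + 31250*6 + 12500 = 233500
step 4: join D via hash
    card(P join D) = 12500*200/(4) = 625000
    cost = 233500 + 2*200*8 + 12500 = 249200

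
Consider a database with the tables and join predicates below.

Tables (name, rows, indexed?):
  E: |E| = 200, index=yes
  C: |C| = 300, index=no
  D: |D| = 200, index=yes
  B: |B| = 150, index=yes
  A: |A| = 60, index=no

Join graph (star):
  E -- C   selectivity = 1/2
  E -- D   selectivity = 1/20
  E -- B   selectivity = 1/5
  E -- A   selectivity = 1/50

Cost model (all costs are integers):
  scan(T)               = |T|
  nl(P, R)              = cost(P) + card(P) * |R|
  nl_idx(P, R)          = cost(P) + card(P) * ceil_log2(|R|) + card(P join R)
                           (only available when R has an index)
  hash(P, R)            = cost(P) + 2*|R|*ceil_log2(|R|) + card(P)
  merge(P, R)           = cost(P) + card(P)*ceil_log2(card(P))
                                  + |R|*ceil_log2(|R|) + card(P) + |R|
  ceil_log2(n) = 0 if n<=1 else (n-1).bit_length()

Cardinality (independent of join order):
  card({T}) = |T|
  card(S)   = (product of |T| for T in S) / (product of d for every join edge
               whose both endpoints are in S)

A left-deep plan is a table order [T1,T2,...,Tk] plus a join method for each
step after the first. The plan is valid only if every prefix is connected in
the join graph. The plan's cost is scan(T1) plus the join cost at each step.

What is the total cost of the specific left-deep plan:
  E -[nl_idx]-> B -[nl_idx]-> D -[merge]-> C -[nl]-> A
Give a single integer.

541138800

step 1: scan E: cost=200, card=200
step 2: join B via nl_idx
    card(P join B) = 200*150/(5) = 6000
    cost = 200 + 200*8 + 6000 = 7800
step 3: join D via nl_idx
    card(P join D) = 6000*200/(20) = 60000
    cost = 7800 + 6000*8 + 60000 = 115800
step 4: join C via merge
    card(P join C) = 60000*300/(2) = 9000000
    cost = 115800 + 60000*16 + 300*9 + 60000 + 300 = 1138800
step 5: join A via nl
    card(P join A) = 9000000*60/(50) = 10800000
    cost = 1138800 + 9000000*60 = 541138800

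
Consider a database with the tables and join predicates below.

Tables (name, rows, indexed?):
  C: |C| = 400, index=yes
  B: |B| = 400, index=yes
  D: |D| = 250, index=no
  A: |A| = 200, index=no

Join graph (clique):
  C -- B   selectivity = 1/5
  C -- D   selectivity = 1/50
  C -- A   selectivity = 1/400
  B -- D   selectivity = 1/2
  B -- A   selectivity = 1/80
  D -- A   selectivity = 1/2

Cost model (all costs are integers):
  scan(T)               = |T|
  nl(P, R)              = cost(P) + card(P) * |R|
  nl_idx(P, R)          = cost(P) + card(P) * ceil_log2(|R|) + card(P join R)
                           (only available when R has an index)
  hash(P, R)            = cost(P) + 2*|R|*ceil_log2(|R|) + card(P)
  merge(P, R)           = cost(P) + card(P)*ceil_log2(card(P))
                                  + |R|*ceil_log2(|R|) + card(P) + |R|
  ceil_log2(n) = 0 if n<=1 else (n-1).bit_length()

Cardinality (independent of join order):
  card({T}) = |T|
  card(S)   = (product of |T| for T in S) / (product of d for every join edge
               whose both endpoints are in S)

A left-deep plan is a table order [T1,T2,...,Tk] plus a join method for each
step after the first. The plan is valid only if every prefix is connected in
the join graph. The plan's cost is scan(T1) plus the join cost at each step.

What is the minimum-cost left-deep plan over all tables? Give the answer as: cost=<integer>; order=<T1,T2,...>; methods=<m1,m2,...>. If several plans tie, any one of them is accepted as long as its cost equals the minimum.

cost=8250; order=A,C,B,D; methods=nl_idx,nl_idx,merge

Selinger DP (subsets sized 1..n):
  {C}: scan cost=400, card=400
  {B}: scan cost=400, card=400
  {D}: scan cost=250, card=250
  {A}: scan cost=200, card=200
  {BC}: card=32000; try (C,hash)→8000, (B,hash)→8000, (C,merge)→8400, (B,merge)→8400, (C,nl_idx)→36000, (B,nl_idx)→36000 …(+2); best=8000 via (C,hash)
  {CD}: card=2000; try (C,nl_idx)→4500, (D,hash)→4800, (C,merge)→6500, (D,merge)→6650, (C,hash)→7700, (C,nl)→100250 …(+1); best=4500 via (C,nl_idx)
  {AC}: card=200; try (C,nl_idx)→2200, (A,hash)→4000, (C,merge)→6000, (A,merge)→6200, (C,hash)→7600, (C,nl)→80200 …(+1); best=2200 via (C,nl_idx)
  {BD}: card=50000; try (D,hash)→4800, (B,merge)→6500, (D,merge)→6650, (B,hash)→7700, (B,nl_idx)→52500, (B,nl)→100250 …(+1); best=4800 via (D,hash)
  {AB}: card=1000; try (B,nl_idx)→3000, (A,hash)→4000, (B,merge)→6000, (A,merge)→6200, (B,hash)→7600, (B,nl)→80200 …(+1); best=3000 via (B,nl_idx)
  {AD}: card=25000; try (A,hash)→3700, (D,merge)→4250, (A,merge)→4300, (D,hash)→4400, (D,nl)→50200, (A,nl)→50250; best=3700 via (A,hash)
  {BCD}: card=80000; try (B,hash)→13700, (B,merge)→32500, (D,hash)→44000, (C,hash)→62000, (B,nl_idx)→102500, (D,merge)→522250 …(+5); best=13700 via (B,hash)
  {ABC}: card=200; try (B,nl_idx)→4200, (B,merge)→8000, (B,hash)→9600, (C,hash)→11200, (C,nl_idx)→12200, (C,merge)→18000 …(+5); best=4200 via (B,nl_idx)
  {ACD}: card=500; try (D,merge)→6250, (D,hash)→6400, (A,hash)→9700, (A,merge)→30300, (C,hash)→35900, (D,nl)→52200 …(+4); best=6250 via (D,merge)
  {ABD}: card=62500; try (D,hash)→8000, (D,merge)→16250, (B,hash)→35900, (A,hash)→58000, (D,nl)→253000, (B,nl_idx)→291200 …(+4); best=8000 via (D,hash)
  {ABCD}: card=250; try (D,merge)→8250, (D,hash)→8400, (B,nl_idx)→11000, (B,hash)→13950, (B,merge)→15250, (D,nl)→54200 …(+8); best=8250 via (D,merge)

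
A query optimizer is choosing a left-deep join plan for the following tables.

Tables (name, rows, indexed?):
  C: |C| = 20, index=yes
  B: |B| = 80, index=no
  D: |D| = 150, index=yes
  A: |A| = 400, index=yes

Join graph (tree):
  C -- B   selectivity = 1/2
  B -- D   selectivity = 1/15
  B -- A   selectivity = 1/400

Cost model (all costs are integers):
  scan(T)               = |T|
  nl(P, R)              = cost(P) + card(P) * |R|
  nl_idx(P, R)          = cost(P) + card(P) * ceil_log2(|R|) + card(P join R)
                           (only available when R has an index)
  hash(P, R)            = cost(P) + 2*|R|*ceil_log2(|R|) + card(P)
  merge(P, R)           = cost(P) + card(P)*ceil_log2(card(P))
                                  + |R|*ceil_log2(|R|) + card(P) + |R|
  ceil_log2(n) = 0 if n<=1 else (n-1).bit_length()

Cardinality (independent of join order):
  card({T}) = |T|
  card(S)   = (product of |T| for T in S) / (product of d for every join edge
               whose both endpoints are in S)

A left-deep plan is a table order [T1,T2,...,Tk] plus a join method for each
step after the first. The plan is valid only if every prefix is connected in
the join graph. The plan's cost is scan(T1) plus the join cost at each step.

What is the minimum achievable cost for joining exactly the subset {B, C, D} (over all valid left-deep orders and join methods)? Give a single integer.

2420

Selinger DP over subsets of {B,C,D}:
  {C}: scan cost=20, card=20
  {B}: scan cost=80, card=80
  {D}: scan cost=150, card=150
  {BC}: card=800; try (C,hash)→360, (B,merge)→780, (C,merge)→840, (B,hash)→1160, (C,nl_idx)→1280, (B,nl)→1620 …(+1); best=360 via (C,hash)
  {BD}: card=800; try (B,hash)→1420, (D,nl_idx)→1520, (D,merge)→2070, (B,merge)→2140, (D,hash)→2560, (D,nl)→12080 …(+1); best=1420 via (B,hash)
  {BCD}: card=8000; try (C,hash)→2420, (D,hash)→3560, (C,merge)→10340, (D,merge)→10510, (C,nl_idx)→13420, (D,nl_idx)→14760 …(+2); best=2420 via (C,hash)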